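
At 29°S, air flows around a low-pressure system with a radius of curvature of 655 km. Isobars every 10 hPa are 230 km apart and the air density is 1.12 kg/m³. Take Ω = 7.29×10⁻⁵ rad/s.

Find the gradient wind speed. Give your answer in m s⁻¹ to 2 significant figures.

32 m s⁻¹

Coriolis parameter at 29°S:
f = 2Ω sin φ = 2 × 7.29×10⁻⁵ × sin 29° = 7.07×10⁻⁵ s⁻¹
Pressure gradient: |∂P/∂n| = 1000 Pa / 230000 m = 4.35×10⁻³ Pa/m
Geostrophic speed: V_g = |∂P/∂n|/(fρ) = 4.35×10⁻³/(7.07×10⁻⁵ × 1.12) = 54.9 m/s
Around a low, centrifugal force acts outward with Coriolis, so pressure-gradient force balances both:
(1/ρ)|∂P/∂n| = fV + V²/R  →  V² + fR·V − fR·V_g = 0
With fR = 7.07×10⁻⁵ × 655×10³ m = 46.3 m/s:
V = [−fR + √((fR)² + 4 fR V_g)]/2 = [−46.3 + √(46.3² + 4×46.3×54.9)]/2 = 32.3 m/s
Subgeostrophic (V < V_g = 54.9 m/s), as expected around a low.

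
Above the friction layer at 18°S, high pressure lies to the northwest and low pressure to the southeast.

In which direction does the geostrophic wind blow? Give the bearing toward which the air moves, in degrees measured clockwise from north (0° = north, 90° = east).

045°

The pressure-gradient force points toward the southeast (bearing 135°).
Geostrophic balance: in the Southern Hemisphere the Coriolis force deflects motion to the left, so the geostrophic wind blows 90° to the left of the pressure-gradient force (low pressure on the right).
Rotating 135° by 90° counterclockwise gives 045° — the wind blows toward the northeast.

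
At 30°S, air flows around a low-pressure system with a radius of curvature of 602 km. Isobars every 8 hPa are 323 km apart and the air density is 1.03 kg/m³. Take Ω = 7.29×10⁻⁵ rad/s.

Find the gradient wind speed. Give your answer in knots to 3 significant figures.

42.7 knots

Coriolis parameter at 30°S:
f = 2Ω sin φ = 2 × 7.29×10⁻⁵ × sin 30° = 7.29×10⁻⁵ s⁻¹
Pressure gradient: |∂P/∂n| = 800 Pa / 323000 m = 2.48×10⁻³ Pa/m
Geostrophic speed: V_g = |∂P/∂n|/(fρ) = 2.48×10⁻³/(7.29×10⁻⁵ × 1.03) = 33.0 m/s
Around a low, centrifugal force acts outward with Coriolis, so pressure-gradient force balances both:
(1/ρ)|∂P/∂n| = fV + V²/R  →  V² + fR·V − fR·V_g = 0
With fR = 7.29×10⁻⁵ × 602×10³ m = 43.9 m/s:
V = [−fR + √((fR)² + 4 fR V_g)]/2 = [−43.9 + √(43.9² + 4×43.9×33)]/2 = 22 m/s
Subgeostrophic (V < V_g = 33 m/s), as expected around a low.
Converting: 22 m/s × 1.944 = 42.7 knots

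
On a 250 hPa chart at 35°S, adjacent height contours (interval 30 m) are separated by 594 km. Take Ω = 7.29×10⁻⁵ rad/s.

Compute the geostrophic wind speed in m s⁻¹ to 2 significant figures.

Coriolis parameter at 35°S:
f = 2Ω sin φ = 2 × 7.29×10⁻⁵ × sin 35° = 8.36×10⁻⁵ s⁻¹
Height gradient: |∂Z/∂n| = 30 m / 594000 m = 5.05×10⁻⁵
On a pressure surface, geostrophic balance gives V_g = (g/f)|∂Z/∂n|:
V_g = 9.81 × 5.05×10⁻⁵ / 8.36×10⁻⁵ = 5.92 m/s

5.9 m s⁻¹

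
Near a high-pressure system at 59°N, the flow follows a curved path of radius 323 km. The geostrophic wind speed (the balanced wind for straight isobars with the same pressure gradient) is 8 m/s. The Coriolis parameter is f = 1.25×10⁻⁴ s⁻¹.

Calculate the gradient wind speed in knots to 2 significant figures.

Around a high, pressure-gradient force acts outward with centrifugal, so Coriolis balances both:
fV = (1/ρ)|∂P/∂n| + V²/R  →  V² − fR·V + fR·V_g = 0
With fR = 1.25×10⁻⁴ × 323×10³ m = 40.4 m/s:
V = [fR − √((fR)² − 4 fR V_g)]/2 = [40.4 − √(40.4² − 4×40.4×8)]/2 = 11 m/s
Supergeostrophic (V > V_g = 8 m/s), as expected around a high.
Converting: 11 m/s × 1.944 = 21 knots

21 knots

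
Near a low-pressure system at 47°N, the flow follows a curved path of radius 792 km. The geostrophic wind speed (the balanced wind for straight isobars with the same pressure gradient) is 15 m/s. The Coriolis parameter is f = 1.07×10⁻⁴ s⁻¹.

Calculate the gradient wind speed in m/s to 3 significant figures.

13.0 m/s

Around a low, centrifugal force acts outward with Coriolis, so pressure-gradient force balances both:
(1/ρ)|∂P/∂n| = fV + V²/R  →  V² + fR·V − fR·V_g = 0
With fR = 1.07×10⁻⁴ × 792×10³ m = 84.7 m/s:
V = [−fR + √((fR)² + 4 fR V_g)]/2 = [−84.7 + √(84.7² + 4×84.7×15)]/2 = 13 m/s
Subgeostrophic (V < V_g = 15 m/s), as expected around a low.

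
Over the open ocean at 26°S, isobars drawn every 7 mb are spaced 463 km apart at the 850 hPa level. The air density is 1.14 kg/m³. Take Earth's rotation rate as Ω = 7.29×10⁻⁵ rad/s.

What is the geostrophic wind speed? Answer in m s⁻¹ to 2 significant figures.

21 m s⁻¹

Coriolis parameter at 26°S:
f = 2Ω sin φ = 2 × 7.29×10⁻⁵ × sin 26° = 6.39×10⁻⁵ s⁻¹
Pressure gradient: |∂P/∂n| = 700 Pa / 463000 m = 1.51×10⁻³ Pa/m
Geostrophic balance (pressure-gradient force = Coriolis force):
V_g = (1/(fρ)) |∂P/∂n| = 1.51×10⁻³ / (6.39×10⁻⁵ × 1.14) = 20.7 m/s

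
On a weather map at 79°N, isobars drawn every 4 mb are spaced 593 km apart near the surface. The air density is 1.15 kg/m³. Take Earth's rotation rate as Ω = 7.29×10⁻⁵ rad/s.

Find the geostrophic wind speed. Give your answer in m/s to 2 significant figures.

4.1 m/s

Coriolis parameter at 79°N:
f = 2Ω sin φ = 2 × 7.29×10⁻⁵ × sin 79° = 1.43×10⁻⁴ s⁻¹
Pressure gradient: |∂P/∂n| = 400 Pa / 593000 m = 6.75×10⁻⁴ Pa/m
Geostrophic balance (pressure-gradient force = Coriolis force):
V_g = (1/(fρ)) |∂P/∂n| = 6.75×10⁻⁴ / (1.43×10⁻⁴ × 1.15) = 4.10 m/s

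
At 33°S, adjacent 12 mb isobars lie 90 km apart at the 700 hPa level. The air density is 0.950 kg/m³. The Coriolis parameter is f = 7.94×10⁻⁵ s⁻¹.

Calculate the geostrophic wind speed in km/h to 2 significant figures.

640 km/h

Pressure gradient: |∂P/∂n| = 1200 Pa / 90000 m = 1.33×10⁻² Pa/m
Geostrophic balance (pressure-gradient force = Coriolis force):
V_g = (1/(fρ)) |∂P/∂n| = 1.33×10⁻² / (7.94×10⁻⁵ × 0.950) = 177 m/s
Converting: 177 m/s × 3.6 = 640 km/h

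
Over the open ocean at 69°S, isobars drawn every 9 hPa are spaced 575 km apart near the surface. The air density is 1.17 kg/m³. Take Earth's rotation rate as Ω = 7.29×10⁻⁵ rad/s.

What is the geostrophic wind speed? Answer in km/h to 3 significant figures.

35.4 km/h

Coriolis parameter at 69°S:
f = 2Ω sin φ = 2 × 7.29×10⁻⁵ × sin 69° = 1.36×10⁻⁴ s⁻¹
Pressure gradient: |∂P/∂n| = 900 Pa / 575000 m = 1.57×10⁻³ Pa/m
Geostrophic balance (pressure-gradient force = Coriolis force):
V_g = (1/(fρ)) |∂P/∂n| = 1.57×10⁻³ / (1.36×10⁻⁴ × 1.17) = 9.83 m/s
Converting: 9.83 m/s × 3.6 = 35.4 km/h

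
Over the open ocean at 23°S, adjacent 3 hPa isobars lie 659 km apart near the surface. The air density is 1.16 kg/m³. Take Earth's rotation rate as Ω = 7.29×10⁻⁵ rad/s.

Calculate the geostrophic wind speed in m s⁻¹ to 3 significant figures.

6.89 m s⁻¹

Coriolis parameter at 23°S:
f = 2Ω sin φ = 2 × 7.29×10⁻⁵ × sin 23° = 5.70×10⁻⁵ s⁻¹
Pressure gradient: |∂P/∂n| = 300 Pa / 659000 m = 4.55×10⁻⁴ Pa/m
Geostrophic balance (pressure-gradient force = Coriolis force):
V_g = (1/(fρ)) |∂P/∂n| = 4.55×10⁻⁴ / (5.70×10⁻⁵ × 1.16) = 6.89 m/s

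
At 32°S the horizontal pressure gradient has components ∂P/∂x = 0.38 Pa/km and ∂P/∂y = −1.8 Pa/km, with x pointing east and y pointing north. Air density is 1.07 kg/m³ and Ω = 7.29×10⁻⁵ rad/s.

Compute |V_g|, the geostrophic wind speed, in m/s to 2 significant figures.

Coriolis parameter at 32°S:
f = 2Ω sin φ = 2 × 7.29×10⁻⁵ × sin 32° = 7.73×10⁻⁵ s⁻¹
In the Southern Hemisphere f is negative: f = −7.73×10⁻⁵ s⁻¹.
Component geostrophic relations (x east, y north):
u_g = −(1/(fρ)) ∂P/∂y,  v_g = (1/(fρ)) ∂P/∂x
u_g = −(−1.8×10⁻³)/(−7.73×10⁻⁵ × 1.07) = −21.8 m/s;  v_g = (0.38×10⁻³)/(−7.73×10⁻⁵ × 1.07) = −4.60 m/s
|V_g| = √(u_g² + v_g²) = 22.3 m/s

22 m/s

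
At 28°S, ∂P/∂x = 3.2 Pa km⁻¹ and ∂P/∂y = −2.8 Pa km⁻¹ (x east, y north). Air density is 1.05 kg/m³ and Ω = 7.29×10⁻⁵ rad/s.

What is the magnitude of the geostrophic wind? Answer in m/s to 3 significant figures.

Coriolis parameter at 28°S:
f = 2Ω sin φ = 2 × 7.29×10⁻⁵ × sin 28° = 6.84×10⁻⁵ s⁻¹
In the Southern Hemisphere f is negative: f = −6.84×10⁻⁵ s⁻¹.
Component geostrophic relations (x east, y north):
u_g = −(1/(fρ)) ∂P/∂y,  v_g = (1/(fρ)) ∂P/∂x
u_g = −(−2.8×10⁻³)/(−6.84×10⁻⁵ × 1.05) = −39.0 m/s;  v_g = (3.2×10⁻³)/(−6.84×10⁻⁵ × 1.05) = −44.5 m/s
|V_g| = √(u_g² + v_g²) = 59.2 m/s

59.2 m/s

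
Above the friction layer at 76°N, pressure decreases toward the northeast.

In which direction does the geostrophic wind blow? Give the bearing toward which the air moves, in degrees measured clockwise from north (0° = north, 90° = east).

The pressure-gradient force points toward the northeast (bearing 045°).
Geostrophic balance: in the Northern Hemisphere the Coriolis force deflects motion to the right, so the geostrophic wind blows 90° to the right of the pressure-gradient force (low pressure on the left).
Rotating 045° by 90° clockwise gives 135° — the wind blows toward the southeast.

135°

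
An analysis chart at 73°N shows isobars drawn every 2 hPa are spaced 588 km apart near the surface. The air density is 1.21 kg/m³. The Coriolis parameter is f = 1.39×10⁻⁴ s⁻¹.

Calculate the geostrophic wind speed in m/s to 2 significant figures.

2.0 m/s

Pressure gradient: |∂P/∂n| = 200 Pa / 588000 m = 3.40×10⁻⁴ Pa/m
Geostrophic balance (pressure-gradient force = Coriolis force):
V_g = (1/(fρ)) |∂P/∂n| = 3.40×10⁻⁴ / (1.39×10⁻⁴ × 1.21) = 2.02 m/s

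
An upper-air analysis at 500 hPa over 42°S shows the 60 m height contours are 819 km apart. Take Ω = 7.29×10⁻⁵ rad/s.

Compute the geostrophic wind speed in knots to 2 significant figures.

14 knots

Coriolis parameter at 42°S:
f = 2Ω sin φ = 2 × 7.29×10⁻⁵ × sin 42° = 9.76×10⁻⁵ s⁻¹
Height gradient: |∂Z/∂n| = 60 m / 819000 m = 7.33×10⁻⁵
On a pressure surface, geostrophic balance gives V_g = (g/f)|∂Z/∂n|:
V_g = 9.81 × 7.33×10⁻⁵ / 9.76×10⁻⁵ = 7.37 m/s
Converting: 7.37 m/s × 1.944 = 14 knots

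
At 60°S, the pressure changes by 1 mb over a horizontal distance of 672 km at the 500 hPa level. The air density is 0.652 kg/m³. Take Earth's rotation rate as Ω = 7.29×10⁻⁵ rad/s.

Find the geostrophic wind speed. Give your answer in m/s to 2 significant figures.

Coriolis parameter at 60°S:
f = 2Ω sin φ = 2 × 7.29×10⁻⁵ × sin 60° = 1.26×10⁻⁴ s⁻¹
Pressure gradient: |∂P/∂n| = 100 Pa / 672000 m = 1.49×10⁻⁴ Pa/m
Geostrophic balance (pressure-gradient force = Coriolis force):
V_g = (1/(fρ)) |∂P/∂n| = 1.49×10⁻⁴ / (1.26×10⁻⁴ × 0.652) = 1.81 m/s

1.8 m/s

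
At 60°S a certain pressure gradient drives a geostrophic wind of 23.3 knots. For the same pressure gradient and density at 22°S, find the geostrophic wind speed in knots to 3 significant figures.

With the same pressure gradient and density, V_g ∝ 1/f ∝ 1/sin φ.
V₂ = V₁ · sin φ₁ / sin φ₂ = 23.3 × sin 60° / sin 22°
V₂ = 23.3 × 0.8660/0.3746 = 53.9 knots

53.9 knots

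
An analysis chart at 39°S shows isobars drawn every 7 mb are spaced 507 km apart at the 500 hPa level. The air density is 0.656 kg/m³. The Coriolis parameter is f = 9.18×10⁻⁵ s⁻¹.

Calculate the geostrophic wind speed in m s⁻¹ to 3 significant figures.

22.9 m s⁻¹

Pressure gradient: |∂P/∂n| = 700 Pa / 507000 m = 1.38×10⁻³ Pa/m
Geostrophic balance (pressure-gradient force = Coriolis force):
V_g = (1/(fρ)) |∂P/∂n| = 1.38×10⁻³ / (9.18×10⁻⁵ × 0.656) = 22.9 m/s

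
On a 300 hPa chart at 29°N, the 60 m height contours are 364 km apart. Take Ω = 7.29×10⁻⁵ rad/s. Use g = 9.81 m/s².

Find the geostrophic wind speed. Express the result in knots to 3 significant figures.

Coriolis parameter at 29°N:
f = 2Ω sin φ = 2 × 7.29×10⁻⁵ × sin 29° = 7.07×10⁻⁵ s⁻¹
Height gradient: |∂Z/∂n| = 60 m / 364000 m = 1.65×10⁻⁴
On a pressure surface, geostrophic balance gives V_g = (g/f)|∂Z/∂n|:
V_g = 9.81 × 1.65×10⁻⁴ / 7.07×10⁻⁵ = 22.9 m/s
Converting: 22.9 m/s × 1.944 = 44.5 knots

44.5 knots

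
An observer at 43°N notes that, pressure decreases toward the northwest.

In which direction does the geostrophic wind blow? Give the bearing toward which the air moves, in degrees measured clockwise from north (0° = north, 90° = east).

045°

The pressure-gradient force points toward the northwest (bearing 315°).
Geostrophic balance: in the Northern Hemisphere the Coriolis force deflects motion to the right, so the geostrophic wind blows 90° to the right of the pressure-gradient force (low pressure on the left).
Rotating 315° by 90° clockwise gives 045° — the wind blows toward the northeast.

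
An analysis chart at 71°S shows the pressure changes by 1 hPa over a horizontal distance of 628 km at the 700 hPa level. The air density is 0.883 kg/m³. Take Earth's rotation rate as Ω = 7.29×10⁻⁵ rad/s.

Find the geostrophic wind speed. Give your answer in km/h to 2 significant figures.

Coriolis parameter at 71°S:
f = 2Ω sin φ = 2 × 7.29×10⁻⁵ × sin 71° = 1.38×10⁻⁴ s⁻¹
Pressure gradient: |∂P/∂n| = 100 Pa / 628000 m = 1.59×10⁻⁴ Pa/m
Geostrophic balance (pressure-gradient force = Coriolis force):
V_g = (1/(fρ)) |∂P/∂n| = 1.59×10⁻⁴ / (1.38×10⁻⁴ × 0.883) = 1.31 m/s
Converting: 1.31 m/s × 3.6 = 4.7 km/h

4.7 km/h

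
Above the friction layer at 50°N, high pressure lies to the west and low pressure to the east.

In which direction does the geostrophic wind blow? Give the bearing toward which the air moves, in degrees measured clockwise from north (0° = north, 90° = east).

The pressure-gradient force points toward the east (bearing 090°).
Geostrophic balance: in the Northern Hemisphere the Coriolis force deflects motion to the right, so the geostrophic wind blows 90° to the right of the pressure-gradient force (low pressure on the left).
Rotating 090° by 90° clockwise gives 180° — the wind blows toward the south.

180°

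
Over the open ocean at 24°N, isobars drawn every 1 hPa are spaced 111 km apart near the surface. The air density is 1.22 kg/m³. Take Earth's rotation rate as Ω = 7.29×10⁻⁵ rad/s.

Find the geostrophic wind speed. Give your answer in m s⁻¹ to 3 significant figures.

Coriolis parameter at 24°N:
f = 2Ω sin φ = 2 × 7.29×10⁻⁵ × sin 24° = 5.93×10⁻⁵ s⁻¹
Pressure gradient: |∂P/∂n| = 100 Pa / 111000 m = 9.01×10⁻⁴ Pa/m
Geostrophic balance (pressure-gradient force = Coriolis force):
V_g = (1/(fρ)) |∂P/∂n| = 9.01×10⁻⁴ / (5.93×10⁻⁵ × 1.22) = 12.5 m/s

12.5 m s⁻¹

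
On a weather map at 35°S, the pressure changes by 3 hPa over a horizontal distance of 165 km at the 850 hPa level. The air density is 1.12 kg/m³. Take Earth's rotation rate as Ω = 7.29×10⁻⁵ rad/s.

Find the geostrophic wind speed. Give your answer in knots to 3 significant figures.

37.7 knots

Coriolis parameter at 35°S:
f = 2Ω sin φ = 2 × 7.29×10⁻⁵ × sin 35° = 8.36×10⁻⁵ s⁻¹
Pressure gradient: |∂P/∂n| = 300 Pa / 165000 m = 1.82×10⁻³ Pa/m
Geostrophic balance (pressure-gradient force = Coriolis force):
V_g = (1/(fρ)) |∂P/∂n| = 1.82×10⁻³ / (8.36×10⁻⁵ × 1.12) = 19.4 m/s
Converting: 19.4 m/s × 1.944 = 37.7 knots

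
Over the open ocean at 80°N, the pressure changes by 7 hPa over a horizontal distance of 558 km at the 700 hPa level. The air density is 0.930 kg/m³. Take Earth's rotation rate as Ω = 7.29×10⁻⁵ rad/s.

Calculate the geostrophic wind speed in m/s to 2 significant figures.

Coriolis parameter at 80°N:
f = 2Ω sin φ = 2 × 7.29×10⁻⁵ × sin 80° = 1.44×10⁻⁴ s⁻¹
Pressure gradient: |∂P/∂n| = 700 Pa / 558000 m = 1.25×10⁻³ Pa/m
Geostrophic balance (pressure-gradient force = Coriolis force):
V_g = (1/(fρ)) |∂P/∂n| = 1.25×10⁻³ / (1.44×10⁻⁴ × 0.930) = 9.39 m/s

9.4 m/s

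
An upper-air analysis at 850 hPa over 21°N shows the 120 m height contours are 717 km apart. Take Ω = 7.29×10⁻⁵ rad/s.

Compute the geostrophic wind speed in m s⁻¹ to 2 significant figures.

31 m s⁻¹

Coriolis parameter at 21°N:
f = 2Ω sin φ = 2 × 7.29×10⁻⁵ × sin 21° = 5.23×10⁻⁵ s⁻¹
Height gradient: |∂Z/∂n| = 120 m / 717000 m = 1.67×10⁻⁴
On a pressure surface, geostrophic balance gives V_g = (g/f)|∂Z/∂n|:
V_g = 9.81 × 1.67×10⁻⁴ / 5.23×10⁻⁵ = 31.4 m/s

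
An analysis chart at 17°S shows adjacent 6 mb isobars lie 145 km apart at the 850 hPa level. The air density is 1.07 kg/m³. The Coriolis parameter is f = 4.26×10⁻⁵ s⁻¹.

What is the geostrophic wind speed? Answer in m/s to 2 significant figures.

Pressure gradient: |∂P/∂n| = 600 Pa / 145000 m = 4.14×10⁻³ Pa/m
Geostrophic balance (pressure-gradient force = Coriolis force):
V_g = (1/(fρ)) |∂P/∂n| = 4.14×10⁻³ / (4.26×10⁻⁵ × 1.07) = 90.8 m/s

91 m/s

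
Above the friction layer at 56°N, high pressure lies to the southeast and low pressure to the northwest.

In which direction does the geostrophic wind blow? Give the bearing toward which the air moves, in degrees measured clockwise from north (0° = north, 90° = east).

045°

The pressure-gradient force points toward the northwest (bearing 315°).
Geostrophic balance: in the Northern Hemisphere the Coriolis force deflects motion to the right, so the geostrophic wind blows 90° to the right of the pressure-gradient force (low pressure on the left).
Rotating 315° by 90° clockwise gives 045° — the wind blows toward the northeast.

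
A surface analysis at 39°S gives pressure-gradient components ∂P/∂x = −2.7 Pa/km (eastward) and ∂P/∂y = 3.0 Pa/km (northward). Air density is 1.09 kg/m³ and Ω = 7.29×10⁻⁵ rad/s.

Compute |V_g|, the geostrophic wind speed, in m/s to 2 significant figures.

40 m/s

Coriolis parameter at 39°S:
f = 2Ω sin φ = 2 × 7.29×10⁻⁵ × sin 39° = 9.18×10⁻⁵ s⁻¹
In the Southern Hemisphere f is negative: f = −9.18×10⁻⁵ s⁻¹.
Component geostrophic relations (x east, y north):
u_g = −(1/(fρ)) ∂P/∂y,  v_g = (1/(fρ)) ∂P/∂x
u_g = −(3.0×10⁻³)/(−9.18×10⁻⁵ × 1.09) = 30.0 m/s;  v_g = (−2.7×10⁻³)/(−9.18×10⁻⁵ × 1.09) = 27.0 m/s
|V_g| = √(u_g² + v_g²) = 40.4 m/s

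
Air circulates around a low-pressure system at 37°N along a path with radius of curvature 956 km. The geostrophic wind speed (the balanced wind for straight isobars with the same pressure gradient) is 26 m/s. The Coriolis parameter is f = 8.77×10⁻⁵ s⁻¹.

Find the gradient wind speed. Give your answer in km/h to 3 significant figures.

75.0 km/h

Around a low, centrifugal force acts outward with Coriolis, so pressure-gradient force balances both:
(1/ρ)|∂P/∂n| = fV + V²/R  →  V² + fR·V − fR·V_g = 0
With fR = 8.77×10⁻⁵ × 956×10³ m = 83.8 m/s:
V = [−fR + √((fR)² + 4 fR V_g)]/2 = [−83.8 + √(83.8² + 4×83.8×26)]/2 = 20.8 m/s
Subgeostrophic (V < V_g = 26 m/s), as expected around a low.
Converting: 20.8 m/s × 3.6 = 75.0 km/h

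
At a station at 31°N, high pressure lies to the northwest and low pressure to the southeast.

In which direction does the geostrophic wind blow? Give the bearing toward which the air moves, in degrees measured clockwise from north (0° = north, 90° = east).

225°

The pressure-gradient force points toward the southeast (bearing 135°).
Geostrophic balance: in the Northern Hemisphere the Coriolis force deflects motion to the right, so the geostrophic wind blows 90° to the right of the pressure-gradient force (low pressure on the left).
Rotating 135° by 90° clockwise gives 225° — the wind blows toward the southwest.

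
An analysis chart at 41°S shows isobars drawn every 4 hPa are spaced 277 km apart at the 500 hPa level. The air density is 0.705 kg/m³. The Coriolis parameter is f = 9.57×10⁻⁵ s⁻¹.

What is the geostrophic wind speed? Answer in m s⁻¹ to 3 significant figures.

21.4 m s⁻¹

Pressure gradient: |∂P/∂n| = 400 Pa / 277000 m = 1.44×10⁻³ Pa/m
Geostrophic balance (pressure-gradient force = Coriolis force):
V_g = (1/(fρ)) |∂P/∂n| = 1.44×10⁻³ / (9.57×10⁻⁵ × 0.705) = 21.4 m/s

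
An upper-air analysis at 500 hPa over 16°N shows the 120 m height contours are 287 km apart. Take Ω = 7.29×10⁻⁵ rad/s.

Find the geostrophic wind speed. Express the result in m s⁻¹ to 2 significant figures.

100 m s⁻¹

Coriolis parameter at 16°N:
f = 2Ω sin φ = 2 × 7.29×10⁻⁵ × sin 16° = 4.02×10⁻⁵ s⁻¹
Height gradient: |∂Z/∂n| = 120 m / 287000 m = 4.18×10⁻⁴
On a pressure surface, geostrophic balance gives V_g = (g/f)|∂Z/∂n|:
V_g = 9.81 × 4.18×10⁻⁴ / 4.02×10⁻⁵ = 102 m/s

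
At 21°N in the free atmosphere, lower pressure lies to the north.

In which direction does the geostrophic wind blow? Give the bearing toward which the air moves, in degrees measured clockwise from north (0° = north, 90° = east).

090°

The pressure-gradient force points toward the north (bearing 000°).
Geostrophic balance: in the Northern Hemisphere the Coriolis force deflects motion to the right, so the geostrophic wind blows 90° to the right of the pressure-gradient force (low pressure on the left).
Rotating 000° by 90° clockwise gives 090° — the wind blows toward the east.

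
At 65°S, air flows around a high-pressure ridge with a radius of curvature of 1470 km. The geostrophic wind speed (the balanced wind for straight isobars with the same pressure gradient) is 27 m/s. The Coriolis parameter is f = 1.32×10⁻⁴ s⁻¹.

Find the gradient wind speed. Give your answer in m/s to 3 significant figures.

32.4 m/s

Around a high, pressure-gradient force acts outward with centrifugal, so Coriolis balances both:
fV = (1/ρ)|∂P/∂n| + V²/R  →  V² − fR·V + fR·V_g = 0
With fR = 1.32×10⁻⁴ × 1470×10³ m = 194 m/s:
V = [fR − √((fR)² − 4 fR V_g)]/2 = [194 − √(194² − 4×194×27)]/2 = 32.4 m/s
Supergeostrophic (V > V_g = 27 m/s), as expected around a high.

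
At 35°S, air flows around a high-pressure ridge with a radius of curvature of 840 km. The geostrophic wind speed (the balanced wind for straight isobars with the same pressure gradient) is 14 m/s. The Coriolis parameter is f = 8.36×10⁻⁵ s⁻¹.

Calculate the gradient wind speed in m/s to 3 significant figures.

19.3 m/s

Around a high, pressure-gradient force acts outward with centrifugal, so Coriolis balances both:
fV = (1/ρ)|∂P/∂n| + V²/R  →  V² − fR·V + fR·V_g = 0
With fR = 8.36×10⁻⁵ × 840×10³ m = 70.2 m/s:
V = [fR − √((fR)² − 4 fR V_g)]/2 = [70.2 − √(70.2² − 4×70.2×14)]/2 = 19.3 m/s
Supergeostrophic (V > V_g = 14 m/s), as expected around a high.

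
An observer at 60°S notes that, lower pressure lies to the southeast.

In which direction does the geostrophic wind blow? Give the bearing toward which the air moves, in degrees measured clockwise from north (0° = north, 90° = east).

045°

The pressure-gradient force points toward the southeast (bearing 135°).
Geostrophic balance: in the Southern Hemisphere the Coriolis force deflects motion to the left, so the geostrophic wind blows 90° to the left of the pressure-gradient force (low pressure on the right).
Rotating 135° by 90° counterclockwise gives 045° — the wind blows toward the northeast.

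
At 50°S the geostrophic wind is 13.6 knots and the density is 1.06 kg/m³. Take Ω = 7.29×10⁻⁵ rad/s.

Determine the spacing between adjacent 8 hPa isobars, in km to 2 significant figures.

970 km

Coriolis parameter at 50°S:
f = 2Ω sin φ = 2 × 7.29×10⁻⁵ × sin 50° = 1.12×10⁻⁴ s⁻¹
Wind speed in SI: 13.6 knots = 7.00 m/s
Geostrophic balance rearranged: |∂P/∂n| = f ρ V_g
|∂P/∂n| = 1.12×10⁻⁴ × 1.06 × 7.00 = 8.28×10⁻⁴ Pa/m
Isobar spacing: Δn = ΔP/|∂P/∂n| = 800 Pa / 8.28×10⁻⁴ Pa/m = 965819 m ≈ 970 km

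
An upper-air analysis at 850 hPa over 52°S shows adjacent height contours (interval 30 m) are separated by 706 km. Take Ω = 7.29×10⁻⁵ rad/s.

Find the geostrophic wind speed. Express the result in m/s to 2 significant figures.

Coriolis parameter at 52°S:
f = 2Ω sin φ = 2 × 7.29×10⁻⁵ × sin 52° = 1.15×10⁻⁴ s⁻¹
Height gradient: |∂Z/∂n| = 30 m / 706000 m = 4.25×10⁻⁵
On a pressure surface, geostrophic balance gives V_g = (g/f)|∂Z/∂n|:
V_g = 9.81 × 4.25×10⁻⁵ / 1.15×10⁻⁴ = 3.63 m/s

3.6 m/s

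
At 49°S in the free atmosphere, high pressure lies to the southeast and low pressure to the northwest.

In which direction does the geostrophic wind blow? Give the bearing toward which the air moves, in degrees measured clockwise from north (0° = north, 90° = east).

The pressure-gradient force points toward the northwest (bearing 315°).
Geostrophic balance: in the Southern Hemisphere the Coriolis force deflects motion to the left, so the geostrophic wind blows 90° to the left of the pressure-gradient force (low pressure on the right).
Rotating 315° by 90° counterclockwise gives 225° — the wind blows toward the southwest.

225°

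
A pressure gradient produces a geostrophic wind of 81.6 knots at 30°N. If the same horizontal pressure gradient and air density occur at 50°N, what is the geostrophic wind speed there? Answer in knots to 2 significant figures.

53 knots

With the same pressure gradient and density, V_g ∝ 1/f ∝ 1/sin φ.
V₂ = V₁ · sin φ₁ / sin φ₂ = 81.6 × sin 30° / sin 50°
V₂ = 81.6 × 0.5000/0.7660 = 53 knots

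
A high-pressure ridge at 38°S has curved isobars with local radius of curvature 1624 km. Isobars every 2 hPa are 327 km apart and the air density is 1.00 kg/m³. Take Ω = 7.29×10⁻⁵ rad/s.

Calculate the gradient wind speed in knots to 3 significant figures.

Coriolis parameter at 38°S:
f = 2Ω sin φ = 2 × 7.29×10⁻⁵ × sin 38° = 8.98×10⁻⁵ s⁻¹
Pressure gradient: |∂P/∂n| = 200 Pa / 327000 m = 6.12×10⁻⁴ Pa/m
Geostrophic speed: V_g = |∂P/∂n|/(fρ) = 6.12×10⁻⁴/(8.98×10⁻⁵ × 1.00) = 6.81 m/s
Around a high, pressure-gradient force acts outward with centrifugal, so Coriolis balances both:
fV = (1/ρ)|∂P/∂n| + V²/R  →  V² − fR·V + fR·V_g = 0
With fR = 8.98×10⁻⁵ × 1624×10³ m = 146 m/s:
V = [fR − √((fR)² − 4 fR V_g)]/2 = [146 − √(146² − 4×146×6.81)]/2 = 7.17 m/s
Supergeostrophic (V > V_g = 6.81 m/s), as expected around a high.
Converting: 7.17 m/s × 1.944 = 13.9 knots

13.9 knots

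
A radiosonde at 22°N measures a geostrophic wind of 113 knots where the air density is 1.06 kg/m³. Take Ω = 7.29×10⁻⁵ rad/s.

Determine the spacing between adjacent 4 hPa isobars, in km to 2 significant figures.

Coriolis parameter at 22°N:
f = 2Ω sin φ = 2 × 7.29×10⁻⁵ × sin 22° = 5.46×10⁻⁵ s⁻¹
Wind speed in SI: 113 knots = 58.1 m/s
Geostrophic balance rearranged: |∂P/∂n| = f ρ V_g
|∂P/∂n| = 5.46×10⁻⁵ × 1.06 × 58.1 = 3.37×10⁻³ Pa/m
Isobar spacing: Δn = ΔP/|∂P/∂n| = 400 Pa / 3.37×10⁻³ Pa/m = 118851 m ≈ 120 km

120 km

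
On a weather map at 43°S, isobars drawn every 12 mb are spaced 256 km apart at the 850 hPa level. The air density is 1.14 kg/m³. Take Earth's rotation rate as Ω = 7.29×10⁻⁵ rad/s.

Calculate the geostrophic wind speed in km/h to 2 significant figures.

Coriolis parameter at 43°S:
f = 2Ω sin φ = 2 × 7.29×10⁻⁵ × sin 43° = 9.94×10⁻⁵ s⁻¹
Pressure gradient: |∂P/∂n| = 1200 Pa / 256000 m = 4.69×10⁻³ Pa/m
Geostrophic balance (pressure-gradient force = Coriolis force):
V_g = (1/(fρ)) |∂P/∂n| = 4.69×10⁻³ / (9.94×10⁻⁵ × 1.14) = 41.4 m/s
Converting: 41.4 m/s × 3.6 = 150 km/h

150 km/h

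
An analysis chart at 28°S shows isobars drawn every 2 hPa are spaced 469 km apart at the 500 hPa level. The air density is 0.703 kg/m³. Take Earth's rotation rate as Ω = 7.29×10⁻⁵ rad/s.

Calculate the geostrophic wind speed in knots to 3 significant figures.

Coriolis parameter at 28°S:
f = 2Ω sin φ = 2 × 7.29×10⁻⁵ × sin 28° = 6.84×10⁻⁵ s⁻¹
Pressure gradient: |∂P/∂n| = 200 Pa / 469000 m = 4.26×10⁻⁴ Pa/m
Geostrophic balance (pressure-gradient force = Coriolis force):
V_g = (1/(fρ)) |∂P/∂n| = 4.26×10⁻⁴ / (6.84×10⁻⁵ × 0.703) = 8.86 m/s
Converting: 8.86 m/s × 1.944 = 17.2 knots

17.2 knots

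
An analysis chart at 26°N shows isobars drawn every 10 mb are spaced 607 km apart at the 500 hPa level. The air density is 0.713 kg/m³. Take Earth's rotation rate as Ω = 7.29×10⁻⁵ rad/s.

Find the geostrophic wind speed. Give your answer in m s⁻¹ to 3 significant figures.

36.2 m s⁻¹

Coriolis parameter at 26°N:
f = 2Ω sin φ = 2 × 7.29×10⁻⁵ × sin 26° = 6.39×10⁻⁵ s⁻¹
Pressure gradient: |∂P/∂n| = 1000 Pa / 607000 m = 1.65×10⁻³ Pa/m
Geostrophic balance (pressure-gradient force = Coriolis force):
V_g = (1/(fρ)) |∂P/∂n| = 1.65×10⁻³ / (6.39×10⁻⁵ × 0.713) = 36.2 m/s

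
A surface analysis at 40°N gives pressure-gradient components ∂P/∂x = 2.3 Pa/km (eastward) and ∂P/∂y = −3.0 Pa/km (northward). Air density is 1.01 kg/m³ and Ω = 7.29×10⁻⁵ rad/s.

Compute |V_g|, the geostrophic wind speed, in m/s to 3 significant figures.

Coriolis parameter at 40°N:
f = 2Ω sin φ = 2 × 7.29×10⁻⁵ × sin 40° = 9.37×10⁻⁵ s⁻¹
Component geostrophic relations (x east, y north):
u_g = −(1/(fρ)) ∂P/∂y,  v_g = (1/(fρ)) ∂P/∂x
u_g = −(−3.0×10⁻³)/(9.37×10⁻⁵ × 1.01) = 31.7 m/s;  v_g = (2.3×10⁻³)/(9.37×10⁻⁵ × 1.01) = 24.3 m/s
|V_g| = √(u_g² + v_g²) = 39.9 m/s

39.9 m/s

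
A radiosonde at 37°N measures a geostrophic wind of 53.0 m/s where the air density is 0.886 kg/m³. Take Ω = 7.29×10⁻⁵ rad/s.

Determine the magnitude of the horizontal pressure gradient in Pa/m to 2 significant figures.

Coriolis parameter at 37°N:
f = 2Ω sin φ = 2 × 7.29×10⁻⁵ × sin 37° = 8.77×10⁻⁵ s⁻¹
Geostrophic balance rearranged: |∂P/∂n| = f ρ V_g
|∂P/∂n| = 8.77×10⁻⁵ × 0.886 × 53.0 = 4.12×10⁻³ Pa/m

4.1×10⁻³ Pa/m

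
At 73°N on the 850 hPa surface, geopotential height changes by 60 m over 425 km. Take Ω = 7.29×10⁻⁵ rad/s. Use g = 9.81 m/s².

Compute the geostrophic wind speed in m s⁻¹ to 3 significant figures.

9.93 m s⁻¹

Coriolis parameter at 73°N:
f = 2Ω sin φ = 2 × 7.29×10⁻⁵ × sin 73° = 1.39×10⁻⁴ s⁻¹
Height gradient: |∂Z/∂n| = 60 m / 425000 m = 1.41×10⁻⁴
On a pressure surface, geostrophic balance gives V_g = (g/f)|∂Z/∂n|:
V_g = 9.81 × 1.41×10⁻⁴ / 1.39×10⁻⁴ = 9.93 m/s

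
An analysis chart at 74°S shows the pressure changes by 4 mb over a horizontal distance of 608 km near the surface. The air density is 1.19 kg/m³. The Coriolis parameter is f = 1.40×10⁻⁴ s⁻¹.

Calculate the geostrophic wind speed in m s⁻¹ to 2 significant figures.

3.9 m s⁻¹

Pressure gradient: |∂P/∂n| = 400 Pa / 608000 m = 6.58×10⁻⁴ Pa/m
Geostrophic balance (pressure-gradient force = Coriolis force):
V_g = (1/(fρ)) |∂P/∂n| = 6.58×10⁻⁴ / (1.40×10⁻⁴ × 1.19) = 3.95 m/s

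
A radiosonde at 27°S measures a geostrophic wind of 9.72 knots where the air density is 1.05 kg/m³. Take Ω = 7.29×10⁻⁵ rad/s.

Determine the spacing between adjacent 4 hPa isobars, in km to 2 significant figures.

Coriolis parameter at 27°S:
f = 2Ω sin φ = 2 × 7.29×10⁻⁵ × sin 27° = 6.62×10⁻⁵ s⁻¹
Wind speed in SI: 9.72 knots = 5.00 m/s
Geostrophic balance rearranged: |∂P/∂n| = f ρ V_g
|∂P/∂n| = 6.62×10⁻⁵ × 1.05 × 5.00 = 3.48×10⁻⁴ Pa/m
Isobar spacing: Δn = ΔP/|∂P/∂n| = 400 Pa / 3.48×10⁻⁴ Pa/m = 1150965 m ≈ 1200 km

1200 km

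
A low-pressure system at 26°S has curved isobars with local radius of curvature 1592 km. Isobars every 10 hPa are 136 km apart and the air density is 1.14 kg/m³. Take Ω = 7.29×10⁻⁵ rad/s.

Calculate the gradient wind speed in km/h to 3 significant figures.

225 km/h

Coriolis parameter at 26°S:
f = 2Ω sin φ = 2 × 7.29×10⁻⁵ × sin 26° = 6.39×10⁻⁵ s⁻¹
Pressure gradient: |∂P/∂n| = 1000 Pa / 136000 m = 7.35×10⁻³ Pa/m
Geostrophic speed: V_g = |∂P/∂n|/(fρ) = 7.35×10⁻³/(6.39×10⁻⁵ × 1.14) = 101 m/s
Around a low, centrifugal force acts outward with Coriolis, so pressure-gradient force balances both:
(1/ρ)|∂P/∂n| = fV + V²/R  →  V² + fR·V − fR·V_g = 0
With fR = 6.39×10⁻⁵ × 1592×10³ m = 102 m/s:
V = [−fR + √((fR)² + 4 fR V_g)]/2 = [−102 + √(102² + 4×102×101)]/2 = 62.5 m/s
Subgeostrophic (V < V_g = 101 m/s), as expected around a low.
Converting: 62.5 m/s × 3.6 = 225 km/h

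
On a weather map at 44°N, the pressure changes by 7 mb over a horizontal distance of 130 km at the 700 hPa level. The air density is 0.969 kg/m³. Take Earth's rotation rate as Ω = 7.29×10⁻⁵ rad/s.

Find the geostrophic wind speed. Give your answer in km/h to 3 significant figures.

Coriolis parameter at 44°N:
f = 2Ω sin φ = 2 × 7.29×10⁻⁵ × sin 44° = 1.01×10⁻⁴ s⁻¹
Pressure gradient: |∂P/∂n| = 700 Pa / 130000 m = 5.38×10⁻³ Pa/m
Geostrophic balance (pressure-gradient force = Coriolis force):
V_g = (1/(fρ)) |∂P/∂n| = 5.38×10⁻³ / (1.01×10⁻⁴ × 0.969) = 54.9 m/s
Converting: 54.9 m/s × 3.6 = 198 km/h

198 km/h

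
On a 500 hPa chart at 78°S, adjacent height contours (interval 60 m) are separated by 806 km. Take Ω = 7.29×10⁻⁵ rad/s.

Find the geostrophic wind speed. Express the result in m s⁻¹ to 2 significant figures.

5.1 m s⁻¹

Coriolis parameter at 78°S:
f = 2Ω sin φ = 2 × 7.29×10⁻⁵ × sin 78° = 1.43×10⁻⁴ s⁻¹
Height gradient: |∂Z/∂n| = 60 m / 806000 m = 7.44×10⁻⁵
On a pressure surface, geostrophic balance gives V_g = (g/f)|∂Z/∂n|:
V_g = 9.81 × 7.44×10⁻⁵ / 1.43×10⁻⁴ = 5.12 m/s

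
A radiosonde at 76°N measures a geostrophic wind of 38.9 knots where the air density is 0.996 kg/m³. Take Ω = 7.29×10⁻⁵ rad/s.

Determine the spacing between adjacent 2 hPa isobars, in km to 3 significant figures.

Coriolis parameter at 76°N:
f = 2Ω sin φ = 2 × 7.29×10⁻⁵ × sin 76° = 1.41×10⁻⁴ s⁻¹
Wind speed in SI: 38.9 knots = 20.0 m/s
Geostrophic balance rearranged: |∂P/∂n| = f ρ V_g
|∂P/∂n| = 1.41×10⁻⁴ × 0.996 × 20.0 = 2.82×10⁻³ Pa/m
Isobar spacing: Δn = ΔP/|∂P/∂n| = 200 Pa / 2.82×10⁻³ Pa/m = 70929 m ≈ 70.9 km

70.9 km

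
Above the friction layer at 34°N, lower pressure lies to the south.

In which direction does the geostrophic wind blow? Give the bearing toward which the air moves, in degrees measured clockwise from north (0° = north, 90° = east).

The pressure-gradient force points toward the south (bearing 180°).
Geostrophic balance: in the Northern Hemisphere the Coriolis force deflects motion to the right, so the geostrophic wind blows 90° to the right of the pressure-gradient force (low pressure on the left).
Rotating 180° by 90° clockwise gives 270° — the wind blows toward the west.

270°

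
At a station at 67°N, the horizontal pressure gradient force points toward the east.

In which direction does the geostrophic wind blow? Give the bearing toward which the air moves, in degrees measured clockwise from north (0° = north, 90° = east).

180°

The pressure-gradient force points toward the east (bearing 090°).
Geostrophic balance: in the Northern Hemisphere the Coriolis force deflects motion to the right, so the geostrophic wind blows 90° to the right of the pressure-gradient force (low pressure on the left).
Rotating 090° by 90° clockwise gives 180° — the wind blows toward the south.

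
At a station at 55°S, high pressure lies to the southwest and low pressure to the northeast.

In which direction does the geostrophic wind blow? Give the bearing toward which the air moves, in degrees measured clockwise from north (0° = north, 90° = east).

315°

The pressure-gradient force points toward the northeast (bearing 045°).
Geostrophic balance: in the Southern Hemisphere the Coriolis force deflects motion to the left, so the geostrophic wind blows 90° to the left of the pressure-gradient force (low pressure on the right).
Rotating 045° by 90° counterclockwise gives 315° — the wind blows toward the northwest.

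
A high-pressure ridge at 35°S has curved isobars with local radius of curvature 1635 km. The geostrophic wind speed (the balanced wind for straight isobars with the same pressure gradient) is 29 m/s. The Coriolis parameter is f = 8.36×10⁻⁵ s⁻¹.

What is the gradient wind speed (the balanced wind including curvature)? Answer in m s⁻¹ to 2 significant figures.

42 m s⁻¹

Around a high, pressure-gradient force acts outward with centrifugal, so Coriolis balances both:
fV = (1/ρ)|∂P/∂n| + V²/R  →  V² − fR·V + fR·V_g = 0
With fR = 8.36×10⁻⁵ × 1635×10³ m = 137 m/s:
V = [fR − √((fR)² − 4 fR V_g)]/2 = [137 − √(137² − 4×137×29)]/2 = 41.8 m/s
Supergeostrophic (V > V_g = 29 m/s), as expected around a high.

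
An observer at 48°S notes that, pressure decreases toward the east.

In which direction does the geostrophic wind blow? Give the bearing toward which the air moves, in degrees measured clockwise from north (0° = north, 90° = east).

000°

The pressure-gradient force points toward the east (bearing 090°).
Geostrophic balance: in the Southern Hemisphere the Coriolis force deflects motion to the left, so the geostrophic wind blows 90° to the left of the pressure-gradient force (low pressure on the right).
Rotating 090° by 90° counterclockwise gives 000° — the wind blows toward the north.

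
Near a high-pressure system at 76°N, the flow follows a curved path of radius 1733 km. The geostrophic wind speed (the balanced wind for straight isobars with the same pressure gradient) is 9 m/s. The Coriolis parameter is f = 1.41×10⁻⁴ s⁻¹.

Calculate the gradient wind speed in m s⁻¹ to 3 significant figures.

9.36 m s⁻¹

Around a high, pressure-gradient force acts outward with centrifugal, so Coriolis balances both:
fV = (1/ρ)|∂P/∂n| + V²/R  →  V² − fR·V + fR·V_g = 0
With fR = 1.41×10⁻⁴ × 1733×10³ m = 244 m/s:
V = [fR − √((fR)² − 4 fR V_g)]/2 = [244 − √(244² − 4×244×9)]/2 = 9.36 m/s
Supergeostrophic (V > V_g = 9 m/s), as expected around a high.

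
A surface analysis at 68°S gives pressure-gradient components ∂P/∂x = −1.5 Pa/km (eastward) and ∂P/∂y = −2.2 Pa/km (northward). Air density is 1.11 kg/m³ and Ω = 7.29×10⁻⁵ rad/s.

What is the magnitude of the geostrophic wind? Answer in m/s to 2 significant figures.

Coriolis parameter at 68°S:
f = 2Ω sin φ = 2 × 7.29×10⁻⁵ × sin 68° = 1.35×10⁻⁴ s⁻¹
In the Southern Hemisphere f is negative: f = −1.35×10⁻⁴ s⁻¹.
Component geostrophic relations (x east, y north):
u_g = −(1/(fρ)) ∂P/∂y,  v_g = (1/(fρ)) ∂P/∂x
u_g = −(−2.2×10⁻³)/(−1.35×10⁻⁴ × 1.11) = −14.7 m/s;  v_g = (−1.5×10⁻³)/(−1.35×10⁻⁴ × 1.11) = 10.00 m/s
|V_g| = √(u_g² + v_g²) = 17.7 m/s

18 m/s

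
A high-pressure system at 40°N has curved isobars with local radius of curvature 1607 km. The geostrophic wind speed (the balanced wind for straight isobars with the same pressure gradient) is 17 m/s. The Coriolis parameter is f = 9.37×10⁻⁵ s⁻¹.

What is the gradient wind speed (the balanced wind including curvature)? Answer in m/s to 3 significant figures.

19.5 m/s

Around a high, pressure-gradient force acts outward with centrifugal, so Coriolis balances both:
fV = (1/ρ)|∂P/∂n| + V²/R  →  V² − fR·V + fR·V_g = 0
With fR = 9.37×10⁻⁵ × 1607×10³ m = 151 m/s:
V = [fR − √((fR)² − 4 fR V_g)]/2 = [151 − √(151² − 4×151×17)]/2 = 19.5 m/s
Supergeostrophic (V > V_g = 17 m/s), as expected around a high.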